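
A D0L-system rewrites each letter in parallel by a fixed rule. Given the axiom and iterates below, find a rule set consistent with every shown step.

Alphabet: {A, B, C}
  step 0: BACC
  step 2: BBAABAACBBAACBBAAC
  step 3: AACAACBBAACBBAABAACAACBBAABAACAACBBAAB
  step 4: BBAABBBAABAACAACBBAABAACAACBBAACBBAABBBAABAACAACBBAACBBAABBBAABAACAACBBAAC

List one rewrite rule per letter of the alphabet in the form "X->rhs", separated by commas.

  step 3 ⇒ step 4: AACAACBBAACBBAABAACAACBBAABAACAACBBAAB ⇒ B·B·AAB·B·B·AAB·AAC·AAC·B·B·AAB·AAC·AAC·B·B·AAC·B·B·AAB·B·B·AAB·AAC·AAC·B·B·AAC·B·B·AAB·B·B·AAB·AAC·AAC·B·B·AAC
    A ↦ B
    B ↦ AAC
    C ↦ AAB

A->B, B->AAC, C->AAB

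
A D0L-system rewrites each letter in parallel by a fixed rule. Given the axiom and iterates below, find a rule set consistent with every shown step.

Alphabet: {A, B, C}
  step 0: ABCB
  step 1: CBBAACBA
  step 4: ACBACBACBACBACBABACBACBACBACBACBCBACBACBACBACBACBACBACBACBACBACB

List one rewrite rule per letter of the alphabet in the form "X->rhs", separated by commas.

  step 0 ⇒ step 1: ABCB ⇒ CB·BA·AC·BA
    A ↦ CB
    B ↦ BA
    C ↦ AC

A->CB, B->BA, C->AC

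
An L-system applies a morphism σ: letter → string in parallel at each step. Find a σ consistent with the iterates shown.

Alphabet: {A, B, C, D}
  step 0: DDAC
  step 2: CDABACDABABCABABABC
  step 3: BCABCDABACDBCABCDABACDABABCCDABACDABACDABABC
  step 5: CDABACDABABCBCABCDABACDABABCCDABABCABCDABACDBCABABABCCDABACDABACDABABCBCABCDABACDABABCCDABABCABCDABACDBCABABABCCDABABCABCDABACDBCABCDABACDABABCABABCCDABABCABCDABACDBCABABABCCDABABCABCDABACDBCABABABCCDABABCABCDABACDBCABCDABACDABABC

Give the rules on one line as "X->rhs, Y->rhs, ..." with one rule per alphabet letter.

  step 2 ⇒ step 3: CDABACDABABCABABABC ⇒ BC·AB·CD·ABA·CD·BC·AB·CD·ABA·CD·ABA·BC·CD·ABA·CD·ABA·CD·ABA·BC
    A ↦ CD
    B ↦ ABA
    C ↦ BC
    D ↦ AB

A->CD, B->ABA, C->BC, D->AB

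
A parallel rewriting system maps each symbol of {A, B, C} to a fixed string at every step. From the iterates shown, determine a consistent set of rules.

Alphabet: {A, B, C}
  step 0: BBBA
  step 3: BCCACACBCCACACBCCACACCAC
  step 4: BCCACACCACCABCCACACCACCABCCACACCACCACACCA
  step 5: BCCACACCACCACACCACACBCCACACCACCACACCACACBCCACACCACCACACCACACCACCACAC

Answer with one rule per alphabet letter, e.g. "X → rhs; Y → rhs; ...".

A->C, B->BC, C->CA

  step 4 ⇒ step 5: BCCACACCACCABCCACACCACCABCCACACCACCACACCA ⇒ BC·CA·CA·C·CA·C·CA·CA·C·CA·CA·C·BC·CA·CA·C·CA·C·CA·CA·C·CA·CA·C·BC·CA·CA·C·CA·C·CA·CA·C·CA·CA·C·CA·C·CA·CA·C
    A ↦ C
    B ↦ BC
    C ↦ CA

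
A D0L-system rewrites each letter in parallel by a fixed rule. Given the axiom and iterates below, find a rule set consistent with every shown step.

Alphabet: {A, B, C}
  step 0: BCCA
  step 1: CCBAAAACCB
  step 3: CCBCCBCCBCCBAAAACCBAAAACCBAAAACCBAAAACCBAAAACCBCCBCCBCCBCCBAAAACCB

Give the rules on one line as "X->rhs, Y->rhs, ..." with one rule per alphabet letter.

  step 0 ⇒ step 1: BCCA ⇒ CCB·AA·AA·CCB
    A ↦ CCB
    B ↦ CCB
    C ↦ AA

A->CCB, B->CCB, C->AA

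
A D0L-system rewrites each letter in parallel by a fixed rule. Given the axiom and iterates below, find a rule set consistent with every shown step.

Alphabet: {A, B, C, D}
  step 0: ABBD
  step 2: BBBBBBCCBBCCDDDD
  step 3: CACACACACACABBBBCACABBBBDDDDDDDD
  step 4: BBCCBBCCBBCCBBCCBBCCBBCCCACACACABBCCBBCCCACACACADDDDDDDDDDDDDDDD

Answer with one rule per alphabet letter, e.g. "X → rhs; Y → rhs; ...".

  step 3 ⇒ step 4: CACACACACACABBBBCACABBBBDDDDDDDD ⇒ BB·CC·BB·CC·BB·CC·BB·CC·BB·CC·BB·CC·CA·CA·CA·CA·BB·CC·BB·CC·CA·CA·CA·CA·DD·DD·DD·DD·DD·DD·DD·DD
    A ↦ CC
    B ↦ CA
    C ↦ BB
    D ↦ DD

A->CC, B->CA, C->BB, D->DD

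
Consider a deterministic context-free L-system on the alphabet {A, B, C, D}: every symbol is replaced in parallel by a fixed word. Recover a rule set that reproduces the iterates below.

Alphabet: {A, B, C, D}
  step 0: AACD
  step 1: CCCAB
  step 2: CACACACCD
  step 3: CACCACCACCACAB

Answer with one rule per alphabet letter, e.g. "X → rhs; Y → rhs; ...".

A->C, B->CD, C->CA, D->B

  step 2 ⇒ step 3: CACACACCD ⇒ CA·C·CA·C·CA·C·CA·CA·B
    A ↦ C
    C ↦ CA
    D ↦ B
  step 1 ⇒ step 2: CCCAB ⇒ CA·CA·CA·C·CD
    B ↦ CD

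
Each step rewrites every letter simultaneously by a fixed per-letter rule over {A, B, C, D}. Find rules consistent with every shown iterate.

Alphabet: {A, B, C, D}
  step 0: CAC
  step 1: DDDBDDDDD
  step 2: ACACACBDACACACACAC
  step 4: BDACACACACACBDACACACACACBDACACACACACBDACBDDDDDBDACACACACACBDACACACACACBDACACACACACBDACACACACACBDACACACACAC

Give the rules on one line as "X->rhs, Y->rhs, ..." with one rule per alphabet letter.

  step 1 ⇒ step 2: DDDBDDDDD ⇒ AC·AC·AC·BD·AC·AC·AC·AC·AC
    B ↦ BD
    D ↦ AC
  step 0 ⇒ step 1: CAC ⇒ DDD·BDD·DDD
    A ↦ BDD
  step 0 ⇒ step 1: CAC ⇒ DDD·BDD·DDD
    C ↦ DDD

A->BDD, B->BD, C->DDD, D->AC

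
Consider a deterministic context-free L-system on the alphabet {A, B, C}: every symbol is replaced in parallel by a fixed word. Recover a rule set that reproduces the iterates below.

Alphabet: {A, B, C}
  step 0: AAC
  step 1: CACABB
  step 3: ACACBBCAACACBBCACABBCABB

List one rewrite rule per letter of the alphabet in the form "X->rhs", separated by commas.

  step 0 ⇒ step 1: AAC ⇒ CA·CA·BB
    A ↦ CA
    C ↦ BB
    B ↦ AC  (constrained at step 1)

A->CA, B->AC, C->BB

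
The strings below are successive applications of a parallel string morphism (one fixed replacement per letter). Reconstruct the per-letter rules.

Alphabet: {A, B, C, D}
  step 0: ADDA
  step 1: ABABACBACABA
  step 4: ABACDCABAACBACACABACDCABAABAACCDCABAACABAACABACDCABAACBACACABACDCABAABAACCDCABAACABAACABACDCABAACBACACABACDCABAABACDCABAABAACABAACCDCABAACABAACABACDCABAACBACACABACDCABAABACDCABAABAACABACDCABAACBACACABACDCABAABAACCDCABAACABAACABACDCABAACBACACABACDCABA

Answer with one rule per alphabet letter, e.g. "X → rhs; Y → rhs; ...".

  step 0 ⇒ step 1: ADDA ⇒ ABA·BAC·BAC·ABA
    A ↦ ABA
    D ↦ BAC
    B ↦ CDC  (constrained at step 1)
    C ↦ AC  (constrained at step 1)

A->ABA, B->CDC, C->AC, D->BAC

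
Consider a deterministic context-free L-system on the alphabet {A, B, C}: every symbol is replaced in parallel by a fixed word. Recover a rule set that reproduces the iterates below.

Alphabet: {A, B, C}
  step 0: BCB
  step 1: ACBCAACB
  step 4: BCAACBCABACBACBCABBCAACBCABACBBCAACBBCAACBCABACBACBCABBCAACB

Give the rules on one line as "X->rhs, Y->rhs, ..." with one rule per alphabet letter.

  step 0 ⇒ step 1: BCB ⇒ ACB·CA·ACB
    B ↦ ACB
    C ↦ CA
    A ↦ B  (constrained at step 1)

A->B, B->ACB, C->CA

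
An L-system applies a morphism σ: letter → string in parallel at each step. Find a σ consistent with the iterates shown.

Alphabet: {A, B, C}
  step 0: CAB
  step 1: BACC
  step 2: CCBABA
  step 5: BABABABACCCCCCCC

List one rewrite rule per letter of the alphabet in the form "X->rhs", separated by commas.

  step 1 ⇒ step 2: BACC ⇒ C·C·BA·BA
    A ↦ C
    B ↦ C
    C ↦ BA

A->C, B->C, C->BA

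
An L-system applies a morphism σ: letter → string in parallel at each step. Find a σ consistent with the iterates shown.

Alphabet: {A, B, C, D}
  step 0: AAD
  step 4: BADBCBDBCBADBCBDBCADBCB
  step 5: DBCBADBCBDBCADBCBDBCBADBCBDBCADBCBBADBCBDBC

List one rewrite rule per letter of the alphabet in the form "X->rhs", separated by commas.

  step 4 ⇒ step 5: BADBCBDBCBADBCBDBCADBCB ⇒ DBC·B·A·DBC·B·DBC·A·DBC·B·DBC·B·A·DBC·B·DBC·A·DBC·B·B·A·DBC·B·DBC
    A ↦ B
    B ↦ DBC
    C ↦ B
    D ↦ A

A->B, B->DBC, C->B, D->A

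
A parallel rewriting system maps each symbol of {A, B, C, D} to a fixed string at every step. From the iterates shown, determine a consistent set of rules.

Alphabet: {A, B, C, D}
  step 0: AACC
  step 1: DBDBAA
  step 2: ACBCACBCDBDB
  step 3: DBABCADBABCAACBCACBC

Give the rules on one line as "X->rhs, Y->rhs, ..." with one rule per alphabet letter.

A->DB, B->BC, C->A, D->AC

  step 2 ⇒ step 3: ACBCACBCDBDB ⇒ DB·A·BC·A·DB·A·BC·A·AC·BC·AC·BC
    A ↦ DB
    B ↦ BC
    C ↦ A
    D ↦ AC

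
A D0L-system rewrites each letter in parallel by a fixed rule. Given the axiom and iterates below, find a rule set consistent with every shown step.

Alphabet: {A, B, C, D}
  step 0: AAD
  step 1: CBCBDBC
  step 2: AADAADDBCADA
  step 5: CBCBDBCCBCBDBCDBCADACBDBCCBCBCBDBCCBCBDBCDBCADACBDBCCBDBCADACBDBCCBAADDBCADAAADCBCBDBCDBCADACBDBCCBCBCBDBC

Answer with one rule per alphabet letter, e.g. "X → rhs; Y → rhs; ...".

  step 1 ⇒ step 2: CBCBDBC ⇒ A·AD·A·AD·DBC·AD·A
    B ↦ AD
    C ↦ A
    D ↦ DBC
  step 0 ⇒ step 1: AAD ⇒ CB·CB·DBC
    A ↦ CB

A->CB, B->AD, C->A, D->DBC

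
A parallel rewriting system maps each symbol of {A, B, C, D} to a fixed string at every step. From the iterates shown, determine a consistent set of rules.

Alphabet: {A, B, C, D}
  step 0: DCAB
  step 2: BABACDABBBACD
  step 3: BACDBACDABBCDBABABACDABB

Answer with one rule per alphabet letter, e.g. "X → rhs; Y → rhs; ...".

A->CD, B->BA, C->A, D->BB

  step 2 ⇒ step 3: BABACDABBBACD ⇒ BA·CD·BA·CD·A·BB·CD·BA·BA·BA·CD·A·BB
    A ↦ CD
    B ↦ BA
    C ↦ A
    D ↦ BB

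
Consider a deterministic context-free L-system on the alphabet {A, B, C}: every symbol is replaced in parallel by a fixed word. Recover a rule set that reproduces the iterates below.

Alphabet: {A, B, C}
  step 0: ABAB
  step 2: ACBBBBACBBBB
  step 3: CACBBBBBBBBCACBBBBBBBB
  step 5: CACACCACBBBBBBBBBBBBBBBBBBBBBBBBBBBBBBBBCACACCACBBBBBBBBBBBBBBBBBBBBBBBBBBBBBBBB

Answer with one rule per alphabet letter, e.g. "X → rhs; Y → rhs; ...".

  step 2 ⇒ step 3: ACBBBBACBBBB ⇒ C·AC·BB·BB·BB·BB·C·AC·BB·BB·BB·BB
    A ↦ C
    B ↦ BB
    C ↦ AC

A->C, B->BB, C->AC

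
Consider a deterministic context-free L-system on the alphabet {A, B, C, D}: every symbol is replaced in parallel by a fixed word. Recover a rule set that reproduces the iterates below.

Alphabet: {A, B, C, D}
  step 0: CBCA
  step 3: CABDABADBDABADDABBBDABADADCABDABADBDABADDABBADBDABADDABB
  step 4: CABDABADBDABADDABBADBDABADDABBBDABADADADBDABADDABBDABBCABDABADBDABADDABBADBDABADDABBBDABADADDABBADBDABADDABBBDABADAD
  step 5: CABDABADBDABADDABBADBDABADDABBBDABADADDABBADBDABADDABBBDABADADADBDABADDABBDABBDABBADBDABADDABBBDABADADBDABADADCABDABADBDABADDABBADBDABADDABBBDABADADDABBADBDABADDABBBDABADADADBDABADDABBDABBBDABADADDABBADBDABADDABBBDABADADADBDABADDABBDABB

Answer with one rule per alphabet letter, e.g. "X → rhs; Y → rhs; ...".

  step 4 ⇒ step 5: CABDABADBDABADDABBADBDABADDABBBDABADADADBDABADDABBDABBCABDABADBDABADDABBADBDABADDABBBDABADADDABBADBDABADDABBBDABADAD ⇒ CAB·DAB·AD·B·DAB·AD·DAB·B·AD·B·DAB·AD·DAB·B·B·DAB·AD·AD·DAB·B·AD·B·DAB·AD·DAB·B·B·DAB·AD·AD·AD·B·DAB·AD·DAB·B·DAB·B·DAB·B·AD·B·DAB·AD·DAB·B·B·DAB·AD·AD·B·DAB·AD·AD·CAB·DAB·AD·B·DAB·AD·DAB·B·AD·B·DAB·AD·DAB·B·B·DAB·AD·AD·DAB·B·AD·B·DAB·AD·DAB·B·B·DAB·AD·AD·AD·B·DAB·AD·DAB·B·DAB·B·B·DAB·AD·AD·DAB·B·AD·B·DAB·AD·DAB·B·B·DAB·AD·AD·AD·B·DAB·AD·DAB·B·DAB·B
    A ↦ DAB
    B ↦ AD
    C ↦ CAB
    D ↦ B

A->DAB, B->AD, C->CAB, D->B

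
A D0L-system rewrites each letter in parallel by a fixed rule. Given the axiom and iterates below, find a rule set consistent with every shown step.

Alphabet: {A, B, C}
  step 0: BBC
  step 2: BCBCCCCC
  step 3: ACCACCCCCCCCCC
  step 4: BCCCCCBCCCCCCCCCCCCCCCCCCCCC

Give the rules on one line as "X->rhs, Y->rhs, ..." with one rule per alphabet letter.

A->BC, B->A, C->CC

  step 3 ⇒ step 4: ACCACCCCCCCCCC ⇒ BC·CC·CC·BC·CC·CC·CC·CC·CC·CC·CC·CC·CC·CC
    A ↦ BC
    C ↦ CC
  step 2 ⇒ step 3: BCBCCCCC ⇒ A·CC·A·CC·CC·CC·CC·CC
    B ↦ A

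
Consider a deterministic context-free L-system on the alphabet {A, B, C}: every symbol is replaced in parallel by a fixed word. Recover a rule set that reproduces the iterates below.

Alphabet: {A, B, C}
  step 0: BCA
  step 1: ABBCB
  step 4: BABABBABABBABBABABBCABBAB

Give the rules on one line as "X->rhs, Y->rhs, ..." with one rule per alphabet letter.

A->B, B->AB, C->BC

  step 0 ⇒ step 1: BCA ⇒ AB·BC·B
    A ↦ B
    B ↦ AB
    C ↦ BC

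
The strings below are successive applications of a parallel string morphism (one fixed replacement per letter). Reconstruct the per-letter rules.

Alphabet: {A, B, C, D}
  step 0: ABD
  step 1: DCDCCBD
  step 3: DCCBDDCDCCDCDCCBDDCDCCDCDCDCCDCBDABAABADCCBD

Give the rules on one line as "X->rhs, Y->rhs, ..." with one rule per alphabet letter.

A->DC, B->DCC, C->ABA, D->BD

  step 0 ⇒ step 1: ABD ⇒ DC·DCC·BD
    A ↦ DC
    B ↦ DCC
    D ↦ BD
    C ↦ ABA  (constrained at step 1)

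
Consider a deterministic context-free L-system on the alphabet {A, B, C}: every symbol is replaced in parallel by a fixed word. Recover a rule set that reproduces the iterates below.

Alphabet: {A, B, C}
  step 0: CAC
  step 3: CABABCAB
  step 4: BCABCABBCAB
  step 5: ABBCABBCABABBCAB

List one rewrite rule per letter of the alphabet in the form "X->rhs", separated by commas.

A->C, B->AB, C->B

  step 4 ⇒ step 5: BCABCABBCAB ⇒ AB·B·C·AB·B·C·AB·AB·B·C·AB
    A ↦ C
    B ↦ AB
    C ↦ B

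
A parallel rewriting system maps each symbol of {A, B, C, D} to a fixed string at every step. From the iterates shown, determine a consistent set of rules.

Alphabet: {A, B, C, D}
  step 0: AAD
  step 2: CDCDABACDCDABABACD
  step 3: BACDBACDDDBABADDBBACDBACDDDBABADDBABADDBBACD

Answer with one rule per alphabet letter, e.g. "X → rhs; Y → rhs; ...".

A->DDB, B->ABA, C->BA, D->CD

  step 2 ⇒ step 3: CDCDABACDCDABABACD ⇒ BA·CD·BA·CD·DDB·ABA·DDB·BA·CD·BA·CD·DDB·ABA·DDB·ABA·DDB·BA·CD
    A ↦ DDB
    B ↦ ABA
    C ↦ BA
    D ↦ CD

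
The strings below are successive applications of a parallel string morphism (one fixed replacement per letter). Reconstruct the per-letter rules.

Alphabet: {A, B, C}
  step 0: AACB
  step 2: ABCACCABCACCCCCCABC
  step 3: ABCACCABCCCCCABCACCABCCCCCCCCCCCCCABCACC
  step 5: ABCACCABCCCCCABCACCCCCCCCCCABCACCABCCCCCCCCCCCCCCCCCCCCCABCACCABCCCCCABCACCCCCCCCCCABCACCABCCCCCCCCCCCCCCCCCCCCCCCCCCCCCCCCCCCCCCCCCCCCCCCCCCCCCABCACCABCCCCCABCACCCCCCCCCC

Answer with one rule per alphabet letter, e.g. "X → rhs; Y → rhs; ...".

  step 2 ⇒ step 3: ABCACCABCACCCCCCABC ⇒ ABC·A·CC·ABC·CC·CC·ABC·A·CC·ABC·CC·CC·CC·CC·CC·CC·ABC·A·CC
    A ↦ ABC
    B ↦ A
    C ↦ CC

A->ABC, B->A, C->CC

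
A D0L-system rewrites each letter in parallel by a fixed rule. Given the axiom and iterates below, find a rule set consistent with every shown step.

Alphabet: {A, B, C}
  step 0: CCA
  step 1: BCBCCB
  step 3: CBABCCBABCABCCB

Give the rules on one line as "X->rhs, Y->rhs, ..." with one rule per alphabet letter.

A->CB, B->A, C->BC

  step 0 ⇒ step 1: CCA ⇒ BC·BC·CB
    A ↦ CB
    C ↦ BC
    B ↦ A  (constrained at step 1)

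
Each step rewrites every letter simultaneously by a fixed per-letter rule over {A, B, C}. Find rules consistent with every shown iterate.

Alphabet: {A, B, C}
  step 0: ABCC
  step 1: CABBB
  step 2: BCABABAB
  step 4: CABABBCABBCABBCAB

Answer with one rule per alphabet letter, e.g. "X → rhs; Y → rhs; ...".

  step 1 ⇒ step 2: CABBB ⇒ B·C·AB·AB·AB
    A ↦ C
    B ↦ AB
    C ↦ B

A->C, B->AB, C->B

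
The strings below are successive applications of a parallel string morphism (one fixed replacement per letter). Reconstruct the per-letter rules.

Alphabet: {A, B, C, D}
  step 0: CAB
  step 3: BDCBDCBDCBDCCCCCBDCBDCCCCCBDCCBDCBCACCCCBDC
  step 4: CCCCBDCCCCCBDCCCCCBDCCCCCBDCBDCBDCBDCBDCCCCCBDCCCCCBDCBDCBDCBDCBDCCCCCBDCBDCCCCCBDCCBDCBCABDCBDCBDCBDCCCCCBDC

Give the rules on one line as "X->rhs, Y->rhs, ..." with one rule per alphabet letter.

A->BCA, B->C, C->BDC, D->CCC

  step 3 ⇒ step 4: BDCBDCBDCBDCCCCCBDCBDCCCCCBDCCBDCBCACCCCBDC ⇒ C·CCC·BDC·C·CCC·BDC·C·CCC·BDC·C·CCC·BDC·BDC·BDC·BDC·BDC·C·CCC·BDC·C·CCC·BDC·BDC·BDC·BDC·BDC·C·CCC·BDC·BDC·C·CCC·BDC·C·BDC·BCA·BDC·BDC·BDC·BDC·C·CCC·BDC
    A ↦ BCA
    B ↦ C
    C ↦ BDC
    D ↦ CCC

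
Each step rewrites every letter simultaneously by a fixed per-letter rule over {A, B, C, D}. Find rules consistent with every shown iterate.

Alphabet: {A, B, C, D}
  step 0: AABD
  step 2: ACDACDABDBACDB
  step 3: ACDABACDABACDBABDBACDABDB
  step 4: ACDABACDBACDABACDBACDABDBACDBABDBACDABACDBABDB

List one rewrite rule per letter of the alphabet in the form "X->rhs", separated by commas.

  step 3 ⇒ step 4: ACDABACDABACDBABDBACDABDB ⇒ AC·D·AB·AC·DB·AC·D·AB·AC·DB·AC·D·AB·DB·AC·DB·AB·DB·AC·D·AB·AC·DB·AB·DB
    A ↦ AC
    B ↦ DB
    C ↦ D
    D ↦ AB

A->AC, B->DB, C->D, D->AB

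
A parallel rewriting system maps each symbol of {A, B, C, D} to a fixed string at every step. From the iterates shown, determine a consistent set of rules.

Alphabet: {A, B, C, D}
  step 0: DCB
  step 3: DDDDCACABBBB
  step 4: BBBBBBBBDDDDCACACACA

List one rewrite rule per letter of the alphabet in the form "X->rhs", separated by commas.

  step 3 ⇒ step 4: DDDDCACABBBB ⇒ BB·BB·BB·BB·D·D·D·D·CA·CA·CA·CA
    A ↦ D
    B ↦ CA
    C ↦ D
    D ↦ BB

A->D, B->CA, C->D, D->BB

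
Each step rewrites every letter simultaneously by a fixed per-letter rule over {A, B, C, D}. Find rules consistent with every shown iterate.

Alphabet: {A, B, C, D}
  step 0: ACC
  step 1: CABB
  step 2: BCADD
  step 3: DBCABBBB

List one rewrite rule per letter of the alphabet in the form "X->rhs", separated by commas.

A->CA, B->D, C->B, D->BB

  step 2 ⇒ step 3: BCADD ⇒ D·B·CA·BB·BB
    A ↦ CA
    B ↦ D
    C ↦ B
    D ↦ BB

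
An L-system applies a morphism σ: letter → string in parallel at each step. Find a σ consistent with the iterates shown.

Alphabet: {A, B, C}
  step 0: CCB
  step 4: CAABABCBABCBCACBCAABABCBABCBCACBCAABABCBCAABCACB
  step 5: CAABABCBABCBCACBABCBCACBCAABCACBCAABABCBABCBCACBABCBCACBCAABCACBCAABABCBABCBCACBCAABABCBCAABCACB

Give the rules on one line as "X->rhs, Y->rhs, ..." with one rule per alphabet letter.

  step 4 ⇒ step 5: CAABABCBABCBCACBCAABABCBABCBCACBCAABABCBCAABCACB ⇒ CA·AB·AB·CB·AB·CB·CA·CB·AB·CB·CA·CB·CA·AB·CA·CB·CA·AB·AB·CB·AB·CB·CA·CB·AB·CB·CA·CB·CA·AB·CA·CB·CA·AB·AB·CB·AB·CB·CA·CB·CA·AB·AB·CB·CA·AB·CA·CB
    A ↦ AB
    B ↦ CB
    C ↦ CA

A->AB, B->CB, C->CA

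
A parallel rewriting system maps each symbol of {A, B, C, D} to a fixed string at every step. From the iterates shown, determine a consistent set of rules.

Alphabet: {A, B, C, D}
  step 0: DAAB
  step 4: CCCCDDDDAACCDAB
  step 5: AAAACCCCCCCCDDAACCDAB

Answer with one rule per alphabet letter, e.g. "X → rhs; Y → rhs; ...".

  step 4 ⇒ step 5: CCCCDDDDAACCDAB ⇒ A·A·A·A·CC·CC·CC·CC·D·D·A·A·CC·D·AB
    A ↦ D
    B ↦ AB
    C ↦ A
    D ↦ CC

A->D, B->AB, C->A, D->CC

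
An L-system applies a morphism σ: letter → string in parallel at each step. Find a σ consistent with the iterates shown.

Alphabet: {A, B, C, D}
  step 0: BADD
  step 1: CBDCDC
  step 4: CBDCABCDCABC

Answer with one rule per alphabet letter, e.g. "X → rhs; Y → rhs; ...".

  step 0 ⇒ step 1: BADD ⇒ C·B·DC·DC
    A ↦ B
    B ↦ C
    D ↦ DC
    C ↦ A  (constrained at step 1)

A->B, B->C, C->A, D->DC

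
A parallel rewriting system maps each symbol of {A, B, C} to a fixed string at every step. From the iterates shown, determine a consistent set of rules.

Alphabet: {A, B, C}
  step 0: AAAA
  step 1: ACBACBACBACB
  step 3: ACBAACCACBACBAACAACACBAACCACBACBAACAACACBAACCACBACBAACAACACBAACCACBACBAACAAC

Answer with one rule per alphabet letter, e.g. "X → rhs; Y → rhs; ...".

A->ACB, B->C, C->AAC

  step 0 ⇒ step 1: AAAA ⇒ ACB·ACB·ACB·ACB
    A ↦ ACB
    B ↦ C  (constrained at step 1)
    C ↦ AAC  (constrained at step 1)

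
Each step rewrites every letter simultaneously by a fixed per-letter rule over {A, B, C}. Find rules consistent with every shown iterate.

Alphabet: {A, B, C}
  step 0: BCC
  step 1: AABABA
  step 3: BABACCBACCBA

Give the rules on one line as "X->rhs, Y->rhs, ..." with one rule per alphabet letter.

  step 0 ⇒ step 1: BCC ⇒ AA·BA·BA
    B ↦ AA
    C ↦ BA
    A ↦ C  (constrained at step 1)

A->C, B->AA, C->BA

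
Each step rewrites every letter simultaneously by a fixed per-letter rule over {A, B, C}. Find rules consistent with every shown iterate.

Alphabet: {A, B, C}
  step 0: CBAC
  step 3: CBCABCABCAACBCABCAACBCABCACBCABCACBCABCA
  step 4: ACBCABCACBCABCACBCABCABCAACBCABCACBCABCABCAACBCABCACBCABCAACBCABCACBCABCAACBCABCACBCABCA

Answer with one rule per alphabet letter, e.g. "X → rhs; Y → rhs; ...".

A->BCA, B->CBC, C->A

  step 3 ⇒ step 4: CBCABCABCAACBCABCAACBCABCACBCABCACBCABCA ⇒ A·CBC·A·BCA·CBC·A·BCA·CBC·A·BCA·BCA·A·CBC·A·BCA·CBC·A·BCA·BCA·A·CBC·A·BCA·CBC·A·BCA·A·CBC·A·BCA·CBC·A·BCA·A·CBC·A·BCA·CBC·A·BCA
    A ↦ BCA
    B ↦ CBC
    C ↦ A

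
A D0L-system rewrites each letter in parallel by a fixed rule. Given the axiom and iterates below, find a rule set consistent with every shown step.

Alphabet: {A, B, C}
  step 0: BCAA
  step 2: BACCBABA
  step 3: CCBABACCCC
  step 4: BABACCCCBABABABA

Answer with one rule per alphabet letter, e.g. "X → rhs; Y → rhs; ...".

A->C, B->C, C->BA

  step 3 ⇒ step 4: CCBABACCCC ⇒ BA·BA·C·C·C·C·BA·BA·BA·BA
    A ↦ C
    B ↦ C
    C ↦ BA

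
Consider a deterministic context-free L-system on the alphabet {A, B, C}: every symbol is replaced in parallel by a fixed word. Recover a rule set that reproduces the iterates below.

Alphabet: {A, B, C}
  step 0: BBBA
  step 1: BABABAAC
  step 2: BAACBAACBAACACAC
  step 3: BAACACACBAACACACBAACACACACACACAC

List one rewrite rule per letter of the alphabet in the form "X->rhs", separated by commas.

  step 2 ⇒ step 3: BAACBAACBAACACAC ⇒ BA·AC·AC·AC·BA·AC·AC·AC·BA·AC·AC·AC·AC·AC·AC·AC
    A ↦ AC
    B ↦ BA
    C ↦ AC

A->AC, B->BA, C->AC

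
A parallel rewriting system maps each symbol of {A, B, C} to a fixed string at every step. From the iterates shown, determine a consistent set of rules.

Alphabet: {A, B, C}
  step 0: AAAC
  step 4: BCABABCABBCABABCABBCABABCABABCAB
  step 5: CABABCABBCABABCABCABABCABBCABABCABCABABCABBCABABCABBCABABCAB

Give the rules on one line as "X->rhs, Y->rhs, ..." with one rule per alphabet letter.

  step 4 ⇒ step 5: BCABABCABBCABABCABBCABABCABABCAB ⇒ CAB·A·B·CAB·B·CAB·A·B·CAB·CAB·A·B·CAB·B·CAB·A·B·CAB·CAB·A·B·CAB·B·CAB·A·B·CAB·B·CAB·A·B·CAB
    A ↦ B
    B ↦ CAB
    C ↦ A

A->B, B->CAB, C->A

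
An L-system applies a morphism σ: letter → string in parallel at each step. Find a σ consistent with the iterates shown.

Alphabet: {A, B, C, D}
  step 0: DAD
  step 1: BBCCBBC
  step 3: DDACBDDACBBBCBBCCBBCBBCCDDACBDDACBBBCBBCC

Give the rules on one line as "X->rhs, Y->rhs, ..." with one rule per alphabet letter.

  step 0 ⇒ step 1: DAD ⇒ BBC·C·BBC
    A ↦ C
    D ↦ BBC
    B ↦ CB  (constrained at step 1)
    C ↦ DDA  (constrained at step 1)

A->C, B->CB, C->DDA, D->BBC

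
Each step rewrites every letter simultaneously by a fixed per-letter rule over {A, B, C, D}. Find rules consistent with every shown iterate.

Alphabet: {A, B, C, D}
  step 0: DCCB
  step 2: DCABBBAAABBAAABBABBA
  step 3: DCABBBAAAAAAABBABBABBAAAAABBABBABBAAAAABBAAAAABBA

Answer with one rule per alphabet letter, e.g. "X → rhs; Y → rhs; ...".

A->BBA, B->AA, C->AB, D->DC

  step 2 ⇒ step 3: DCABBBAAABBAAABBABBA ⇒ DC·AB·BBA·AA·AA·AA·BBA·BBA·BBA·AA·AA·BBA·BBA·BBA·AA·AA·BBA·AA·AA·BBA
    A ↦ BBA
    B ↦ AA
    C ↦ AB
    D ↦ DC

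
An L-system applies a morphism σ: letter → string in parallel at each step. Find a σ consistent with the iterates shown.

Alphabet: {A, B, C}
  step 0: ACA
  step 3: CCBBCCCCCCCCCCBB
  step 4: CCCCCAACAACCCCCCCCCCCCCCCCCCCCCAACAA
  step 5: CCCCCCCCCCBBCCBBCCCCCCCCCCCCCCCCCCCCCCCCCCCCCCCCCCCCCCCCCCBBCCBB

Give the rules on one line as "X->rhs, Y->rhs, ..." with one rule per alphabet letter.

A->B, B->CAA, C->CC

  step 4 ⇒ step 5: CCCCCAACAACCCCCCCCCCCCCCCCCCCCCAACAA ⇒ CC·CC·CC·CC·CC·B·B·CC·B·B·CC·CC·CC·CC·CC·CC·CC·CC·CC·CC·CC·CC·CC·CC·CC·CC·CC·CC·CC·CC·CC·B·B·CC·B·B
    A ↦ B
    C ↦ CC
  step 3 ⇒ step 4: CCBBCCCCCCCCCCBB ⇒ CC·CC·CAA·CAA·CC·CC·CC·CC·CC·CC·CC·CC·CC·CC·CAA·CAA
    B ↦ CAA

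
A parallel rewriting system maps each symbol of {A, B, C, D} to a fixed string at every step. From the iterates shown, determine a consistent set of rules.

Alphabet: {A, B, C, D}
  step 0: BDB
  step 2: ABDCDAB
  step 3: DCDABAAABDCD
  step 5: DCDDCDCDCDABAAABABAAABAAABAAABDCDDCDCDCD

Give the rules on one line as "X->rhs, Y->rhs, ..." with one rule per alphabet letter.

A->DC, B->D, C->AA, D->AB

  step 2 ⇒ step 3: ABDCDAB ⇒ DC·D·AB·AA·AB·DC·D
    A ↦ DC
    B ↦ D
    C ↦ AA
    D ↦ AB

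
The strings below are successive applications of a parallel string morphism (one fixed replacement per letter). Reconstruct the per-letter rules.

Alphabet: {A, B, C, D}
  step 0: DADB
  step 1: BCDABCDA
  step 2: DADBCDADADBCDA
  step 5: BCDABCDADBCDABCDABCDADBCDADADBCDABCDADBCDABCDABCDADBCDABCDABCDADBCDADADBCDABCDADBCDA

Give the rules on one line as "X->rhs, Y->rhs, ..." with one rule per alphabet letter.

A->DA, B->DA, C->D, D->BC

  step 1 ⇒ step 2: BCDABCDA ⇒ DA·D·BC·DA·DA·D·BC·DA
    A ↦ DA
    B ↦ DA
    C ↦ D
    D ↦ BC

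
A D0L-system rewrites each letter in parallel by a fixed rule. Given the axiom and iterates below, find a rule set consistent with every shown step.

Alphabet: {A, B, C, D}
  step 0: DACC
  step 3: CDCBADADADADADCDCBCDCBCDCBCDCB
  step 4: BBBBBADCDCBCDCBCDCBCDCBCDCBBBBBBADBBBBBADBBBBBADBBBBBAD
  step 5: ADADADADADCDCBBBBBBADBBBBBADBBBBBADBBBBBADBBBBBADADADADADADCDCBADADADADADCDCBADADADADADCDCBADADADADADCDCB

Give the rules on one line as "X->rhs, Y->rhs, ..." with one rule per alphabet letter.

A->CDC, B->AD, C->BB, D->B

  step 4 ⇒ step 5: BBBBBADCDCBCDCBCDCBCDCBCDCBBBBBBADBBBBBADBBBBBADBBBBBAD ⇒ AD·AD·AD·AD·AD·CDC·B·BB·B·BB·AD·BB·B·BB·AD·BB·B·BB·AD·BB·B·BB·AD·BB·B·BB·AD·AD·AD·AD·AD·AD·CDC·B·AD·AD·AD·AD·AD·CDC·B·AD·AD·AD·AD·AD·CDC·B·AD·AD·AD·AD·AD·CDC·B
    A ↦ CDC
    B ↦ AD
    C ↦ BB
    D ↦ B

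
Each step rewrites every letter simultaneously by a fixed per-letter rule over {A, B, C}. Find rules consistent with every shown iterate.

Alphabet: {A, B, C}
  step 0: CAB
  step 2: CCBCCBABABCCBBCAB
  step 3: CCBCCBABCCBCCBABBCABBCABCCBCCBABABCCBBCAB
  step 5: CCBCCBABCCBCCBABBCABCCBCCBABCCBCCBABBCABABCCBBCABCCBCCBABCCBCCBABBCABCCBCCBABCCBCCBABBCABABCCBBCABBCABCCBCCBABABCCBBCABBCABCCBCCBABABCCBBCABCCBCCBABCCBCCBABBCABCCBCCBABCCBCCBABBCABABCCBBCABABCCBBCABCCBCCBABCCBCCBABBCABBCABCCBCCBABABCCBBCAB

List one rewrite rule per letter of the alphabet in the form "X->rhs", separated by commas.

  step 2 ⇒ step 3: CCBCCBABABCCBBCAB ⇒ CCB·CCB·AB·CCB·CCB·AB·BC·AB·BC·AB·CCB·CCB·AB·AB·CCB·BC·AB
    A ↦ BC
    B ↦ AB
    C ↦ CCB

A->BC, B->AB, C->CCB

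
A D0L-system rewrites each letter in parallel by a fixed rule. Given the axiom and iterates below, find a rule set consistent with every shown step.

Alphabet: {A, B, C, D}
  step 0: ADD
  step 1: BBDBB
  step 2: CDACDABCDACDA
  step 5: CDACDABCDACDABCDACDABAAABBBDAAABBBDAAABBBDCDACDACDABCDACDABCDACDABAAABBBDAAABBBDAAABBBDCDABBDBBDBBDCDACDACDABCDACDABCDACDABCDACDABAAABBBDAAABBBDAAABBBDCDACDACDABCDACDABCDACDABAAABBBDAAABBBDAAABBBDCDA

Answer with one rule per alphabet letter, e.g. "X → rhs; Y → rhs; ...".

A->BBD, B->CDA, C->AAA, D->B

  step 1 ⇒ step 2: BBDBB ⇒ CDA·CDA·B·CDA·CDA
    B ↦ CDA
    D ↦ B
  step 0 ⇒ step 1: ADD ⇒ BBD·B·B
    A ↦ BBD
    C ↦ AAA  (constrained at step 2)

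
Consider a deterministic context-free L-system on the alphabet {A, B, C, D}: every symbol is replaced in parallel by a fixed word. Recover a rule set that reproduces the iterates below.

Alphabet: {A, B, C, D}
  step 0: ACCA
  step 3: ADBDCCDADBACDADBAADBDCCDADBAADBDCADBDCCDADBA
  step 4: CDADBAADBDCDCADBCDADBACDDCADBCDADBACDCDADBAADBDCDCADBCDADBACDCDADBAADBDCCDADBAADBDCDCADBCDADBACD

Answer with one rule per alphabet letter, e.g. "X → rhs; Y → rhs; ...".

A->CD, B->A, C->DC, D->ADB

  step 3 ⇒ step 4: ADBDCCDADBACDADBAADBDCCDADBAADBDCADBDCCDADBA ⇒ CD·ADB·A·ADB·DC·DC·ADB·CD·ADB·A·CD·DC·ADB·CD·ADB·A·CD·CD·ADB·A·ADB·DC·DC·ADB·CD·ADB·A·CD·CD·ADB·A·ADB·DC·CD·ADB·A·ADB·DC·DC·ADB·CD·ADB·A·CD
    A ↦ CD
    B ↦ A
    C ↦ DC
    D ↦ ADB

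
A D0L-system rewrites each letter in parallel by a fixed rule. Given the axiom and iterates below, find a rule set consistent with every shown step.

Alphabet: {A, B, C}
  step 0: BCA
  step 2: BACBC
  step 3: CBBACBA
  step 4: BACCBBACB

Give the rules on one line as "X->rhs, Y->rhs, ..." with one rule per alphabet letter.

A->B, B->C, C->BA

  step 3 ⇒ step 4: CBBACBA ⇒ BA·C·C·B·BA·C·B
    A ↦ B
    B ↦ C
    C ↦ BA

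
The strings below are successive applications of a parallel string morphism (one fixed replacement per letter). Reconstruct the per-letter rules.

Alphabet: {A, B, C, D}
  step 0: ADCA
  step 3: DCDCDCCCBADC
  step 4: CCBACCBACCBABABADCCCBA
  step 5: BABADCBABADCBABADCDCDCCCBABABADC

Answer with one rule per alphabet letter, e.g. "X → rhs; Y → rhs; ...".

A->C, B->D, C->BA, D->CC

  step 4 ⇒ step 5: CCBACCBACCBABABADCCCBA ⇒ BA·BA·D·C·BA·BA·D·C·BA·BA·D·C·D·C·D·C·CC·BA·BA·BA·D·C
    A ↦ C
    B ↦ D
    C ↦ BA
    D ↦ CC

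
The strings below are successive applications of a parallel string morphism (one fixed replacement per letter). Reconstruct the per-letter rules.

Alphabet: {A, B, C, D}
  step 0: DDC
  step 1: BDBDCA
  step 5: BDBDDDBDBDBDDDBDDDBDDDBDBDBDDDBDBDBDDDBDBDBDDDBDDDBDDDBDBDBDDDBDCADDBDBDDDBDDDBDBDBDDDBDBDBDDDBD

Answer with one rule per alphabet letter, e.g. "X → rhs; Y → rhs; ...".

  step 0 ⇒ step 1: DDC ⇒ BD·BD·CA
    C ↦ CA
    D ↦ BD
    A ↦ DD  (constrained at step 1)
    B ↦ DD  (constrained at step 1)

A->DD, B->DD, C->CA, D->BD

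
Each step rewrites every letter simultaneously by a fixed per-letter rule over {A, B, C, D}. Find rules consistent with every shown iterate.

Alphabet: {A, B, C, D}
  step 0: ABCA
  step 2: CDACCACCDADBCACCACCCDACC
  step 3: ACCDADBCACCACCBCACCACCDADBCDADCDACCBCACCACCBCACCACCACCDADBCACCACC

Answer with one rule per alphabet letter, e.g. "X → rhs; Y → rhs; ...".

  step 2 ⇒ step 3: CDACCACCDADBCACCACCCDACC ⇒ ACC·DAD·BC·ACC·ACC·BC·ACC·ACC·DAD·BC·DAD·CD·ACC·BC·ACC·ACC·BC·ACC·ACC·ACC·DAD·BC·ACC·ACC
    A ↦ BC
    B ↦ CD
    C ↦ ACC
    D ↦ DAD

A->BC, B->CD, C->ACC, D->DAD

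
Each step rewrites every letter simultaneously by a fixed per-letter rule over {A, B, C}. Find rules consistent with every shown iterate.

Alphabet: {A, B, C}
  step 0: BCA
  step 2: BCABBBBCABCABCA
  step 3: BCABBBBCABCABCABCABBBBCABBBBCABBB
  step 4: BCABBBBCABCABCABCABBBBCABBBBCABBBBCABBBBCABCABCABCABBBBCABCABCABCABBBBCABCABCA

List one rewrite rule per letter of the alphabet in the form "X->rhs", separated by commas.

A->B, B->BCA, C->BB

  step 3 ⇒ step 4: BCABBBBCABCABCABCABBBBCABBBBCABBB ⇒ BCA·BB·B·BCA·BCA·BCA·BCA·BB·B·BCA·BB·B·BCA·BB·B·BCA·BB·B·BCA·BCA·BCA·BCA·BB·B·BCA·BCA·BCA·BCA·BB·B·BCA·BCA·BCA
    A ↦ B
    B ↦ BCA
    C ↦ BB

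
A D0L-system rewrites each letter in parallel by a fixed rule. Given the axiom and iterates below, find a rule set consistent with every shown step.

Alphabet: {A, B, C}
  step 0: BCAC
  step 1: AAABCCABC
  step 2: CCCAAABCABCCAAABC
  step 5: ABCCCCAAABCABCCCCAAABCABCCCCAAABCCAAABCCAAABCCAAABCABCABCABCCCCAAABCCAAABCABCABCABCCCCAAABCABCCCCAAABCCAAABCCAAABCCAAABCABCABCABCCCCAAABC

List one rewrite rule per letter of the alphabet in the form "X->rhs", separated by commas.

  step 1 ⇒ step 2: AAABCCABC ⇒ C·C·C·AA·ABC·ABC·C·AA·ABC
    A ↦ C
    B ↦ AA
    C ↦ ABC

A->C, B->AA, C->ABC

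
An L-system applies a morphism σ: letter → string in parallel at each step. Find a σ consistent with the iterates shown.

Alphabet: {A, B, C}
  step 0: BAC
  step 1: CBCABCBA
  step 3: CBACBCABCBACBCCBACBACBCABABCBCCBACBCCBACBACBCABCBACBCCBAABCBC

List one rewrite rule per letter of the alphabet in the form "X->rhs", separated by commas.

  step 0 ⇒ step 1: BAC ⇒ CBC·AB·CBA
    A ↦ AB
    B ↦ CBC
    C ↦ CBA

A->AB, B->CBC, C->CBA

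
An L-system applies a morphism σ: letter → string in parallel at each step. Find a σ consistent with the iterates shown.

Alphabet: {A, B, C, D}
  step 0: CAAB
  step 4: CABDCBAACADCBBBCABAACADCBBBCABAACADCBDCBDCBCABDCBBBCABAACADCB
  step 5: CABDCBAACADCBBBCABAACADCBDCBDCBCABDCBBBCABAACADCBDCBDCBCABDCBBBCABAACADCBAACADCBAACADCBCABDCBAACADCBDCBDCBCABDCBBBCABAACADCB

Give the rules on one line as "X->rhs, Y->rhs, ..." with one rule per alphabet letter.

A->B, B->DCB, C->CA, D->AA

  step 4 ⇒ step 5: CABDCBAACADCBBBCABAACADCBBBCABAACADCBDCBDCBCABDCBBBCABAACADCB ⇒ CA·B·DCB·AA·CA·DCB·B·B·CA·B·AA·CA·DCB·DCB·DCB·CA·B·DCB·B·B·CA·B·AA·CA·DCB·DCB·DCB·CA·B·DCB·B·B·CA·B·AA·CA·DCB·AA·CA·DCB·AA·CA·DCB·CA·B·DCB·AA·CA·DCB·DCB·DCB·CA·B·DCB·B·B·CA·B·AA·CA·DCB
    A ↦ B
    B ↦ DCB
    C ↦ CA
    D ↦ AA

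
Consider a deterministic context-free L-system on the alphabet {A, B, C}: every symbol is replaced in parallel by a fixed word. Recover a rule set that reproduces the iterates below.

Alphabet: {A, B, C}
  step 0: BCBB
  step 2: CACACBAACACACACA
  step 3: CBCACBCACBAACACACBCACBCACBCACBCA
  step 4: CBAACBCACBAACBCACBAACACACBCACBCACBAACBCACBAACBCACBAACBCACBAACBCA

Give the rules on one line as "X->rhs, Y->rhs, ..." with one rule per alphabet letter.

A->CA, B->AA, C->CB

  step 3 ⇒ step 4: CBCACBCACBAACACACBCACBCACBCACBCA ⇒ CB·AA·CB·CA·CB·AA·CB·CA·CB·AA·CA·CA·CB·CA·CB·CA·CB·AA·CB·CA·CB·AA·CB·CA·CB·AA·CB·CA·CB·AA·CB·CA
    A ↦ CA
    B ↦ AA
    C ↦ CB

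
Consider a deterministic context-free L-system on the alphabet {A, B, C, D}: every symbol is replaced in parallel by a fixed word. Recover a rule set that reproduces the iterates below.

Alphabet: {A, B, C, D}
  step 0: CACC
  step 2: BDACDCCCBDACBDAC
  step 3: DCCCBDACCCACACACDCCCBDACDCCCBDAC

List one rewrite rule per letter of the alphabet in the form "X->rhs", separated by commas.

  step 2 ⇒ step 3: BDACDCCCBDACBDAC ⇒ DC·CC·BD·AC·CC·AC·AC·AC·DC·CC·BD·AC·DC·CC·BD·AC
    A ↦ BD
    B ↦ DC
    C ↦ AC
    D ↦ CC

A->BD, B->DC, C->AC, D->CC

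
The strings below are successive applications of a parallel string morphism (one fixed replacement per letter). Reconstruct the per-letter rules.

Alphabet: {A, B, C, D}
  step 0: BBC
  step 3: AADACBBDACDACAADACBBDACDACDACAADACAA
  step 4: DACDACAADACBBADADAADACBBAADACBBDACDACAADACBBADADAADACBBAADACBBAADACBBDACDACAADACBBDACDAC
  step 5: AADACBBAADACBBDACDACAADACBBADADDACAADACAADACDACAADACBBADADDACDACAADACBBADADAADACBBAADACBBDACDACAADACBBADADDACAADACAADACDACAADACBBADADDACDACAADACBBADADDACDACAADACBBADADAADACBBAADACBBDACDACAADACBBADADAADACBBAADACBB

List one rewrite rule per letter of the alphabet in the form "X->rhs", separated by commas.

A->DAC, B->AD, C->BB, D->AA

  step 4 ⇒ step 5: DACDACAADACBBADADAADACBBAADACBBDACDACAADACBBADADAADACBBAADACBBAADACBBDACDACAADACBBDACDAC ⇒ AA·DAC·BB·AA·DAC·BB·DAC·DAC·AA·DAC·BB·AD·AD·DAC·AA·DAC·AA·DAC·DAC·AA·DAC·BB·AD·AD·DAC·DAC·AA·DAC·BB·AD·AD·AA·DAC·BB·AA·DAC·BB·DAC·DAC·AA·DAC·BB·AD·AD·DAC·AA·DAC·AA·DAC·DAC·AA·DAC·BB·AD·AD·DAC·DAC·AA·DAC·BB·AD·AD·DAC·DAC·AA·DAC·BB·AD·AD·AA·DAC·BB·AA·DAC·BB·DAC·DAC·AA·DAC·BB·AD·AD·AA·DAC·BB·AA·DAC·BB
    A ↦ DAC
    B ↦ AD
    C ↦ BB
    D ↦ AA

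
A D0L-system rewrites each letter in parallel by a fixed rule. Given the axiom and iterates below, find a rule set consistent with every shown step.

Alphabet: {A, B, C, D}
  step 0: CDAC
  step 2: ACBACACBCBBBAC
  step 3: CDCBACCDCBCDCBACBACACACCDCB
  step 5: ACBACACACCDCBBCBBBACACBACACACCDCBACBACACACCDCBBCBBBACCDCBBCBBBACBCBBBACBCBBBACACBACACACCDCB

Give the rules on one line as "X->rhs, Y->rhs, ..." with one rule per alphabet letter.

A->CDC, B->AC, C->B, D->CBB

  step 2 ⇒ step 3: ACBACACBCBBBAC ⇒ CDC·B·AC·CDC·B·CDC·B·AC·B·AC·AC·AC·CDC·B
    A ↦ CDC
    B ↦ AC
    C ↦ B
    D ↦ CBB  (constrained at step 0)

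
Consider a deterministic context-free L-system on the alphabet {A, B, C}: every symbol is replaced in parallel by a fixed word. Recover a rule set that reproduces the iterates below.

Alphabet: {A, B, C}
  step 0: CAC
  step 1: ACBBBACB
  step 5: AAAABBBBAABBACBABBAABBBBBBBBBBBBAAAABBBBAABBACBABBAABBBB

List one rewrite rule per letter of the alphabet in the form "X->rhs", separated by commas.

A->BB, B->A, C->ACB

  step 0 ⇒ step 1: CAC ⇒ ACB·BB·ACB
    A ↦ BB
    C ↦ ACB
    B ↦ A  (constrained at step 1)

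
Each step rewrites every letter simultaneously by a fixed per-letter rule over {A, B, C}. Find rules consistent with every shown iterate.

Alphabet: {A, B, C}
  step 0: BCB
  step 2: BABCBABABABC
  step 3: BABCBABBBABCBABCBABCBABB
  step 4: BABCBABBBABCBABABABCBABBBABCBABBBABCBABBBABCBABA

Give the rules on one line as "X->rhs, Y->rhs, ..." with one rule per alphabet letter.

A->BC, B->BA, C->BB

  step 3 ⇒ step 4: BABCBABBBABCBABCBABCBABB ⇒ BA·BC·BA·BB·BA·BC·BA·BA·BA·BC·BA·BB·BA·BC·BA·BB·BA·BC·BA·BB·BA·BC·BA·BA
    A ↦ BC
    B ↦ BA
    C ↦ BB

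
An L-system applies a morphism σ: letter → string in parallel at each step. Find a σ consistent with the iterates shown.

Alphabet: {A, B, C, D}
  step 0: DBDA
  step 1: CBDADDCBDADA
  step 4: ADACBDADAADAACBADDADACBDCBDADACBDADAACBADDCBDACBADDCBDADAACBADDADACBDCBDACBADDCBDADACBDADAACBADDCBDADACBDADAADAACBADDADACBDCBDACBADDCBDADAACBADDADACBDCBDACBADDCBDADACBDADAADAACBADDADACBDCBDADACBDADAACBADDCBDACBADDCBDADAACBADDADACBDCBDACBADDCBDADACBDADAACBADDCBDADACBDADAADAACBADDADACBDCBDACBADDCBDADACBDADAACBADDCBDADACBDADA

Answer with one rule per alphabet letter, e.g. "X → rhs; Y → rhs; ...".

A->ADA, B->ADD, C->ACB, D->CBD

  step 0 ⇒ step 1: DBDA ⇒ CBD·ADD·CBD·ADA
    A ↦ ADA
    B ↦ ADD
    D ↦ CBD
    C ↦ ACB  (constrained at step 1)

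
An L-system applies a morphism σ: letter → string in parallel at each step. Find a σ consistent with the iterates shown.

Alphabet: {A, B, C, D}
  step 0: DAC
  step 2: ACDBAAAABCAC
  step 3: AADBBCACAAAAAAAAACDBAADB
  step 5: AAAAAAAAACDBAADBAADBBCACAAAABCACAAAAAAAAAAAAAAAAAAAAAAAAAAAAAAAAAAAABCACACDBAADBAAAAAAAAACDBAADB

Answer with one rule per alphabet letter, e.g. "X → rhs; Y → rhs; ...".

  step 2 ⇒ step 3: ACDBAAAABCAC ⇒ AA·DB·BC·AC·AA·AA·AA·AA·AC·DB·AA·DB
    A ↦ AA
    B ↦ AC
    C ↦ DB
    D ↦ BC

A->AA, B->AC, C->DB, D->BC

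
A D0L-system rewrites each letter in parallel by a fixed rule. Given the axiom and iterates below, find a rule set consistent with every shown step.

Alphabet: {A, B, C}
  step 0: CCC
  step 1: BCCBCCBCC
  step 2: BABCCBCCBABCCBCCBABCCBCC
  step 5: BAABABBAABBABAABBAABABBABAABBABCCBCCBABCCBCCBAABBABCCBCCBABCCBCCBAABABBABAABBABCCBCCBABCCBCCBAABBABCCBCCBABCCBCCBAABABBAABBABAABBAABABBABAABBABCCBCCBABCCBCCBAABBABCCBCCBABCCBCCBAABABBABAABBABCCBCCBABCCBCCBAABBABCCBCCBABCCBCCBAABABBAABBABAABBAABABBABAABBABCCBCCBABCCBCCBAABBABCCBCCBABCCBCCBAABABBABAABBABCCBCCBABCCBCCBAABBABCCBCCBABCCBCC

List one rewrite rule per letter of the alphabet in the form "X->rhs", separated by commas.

A->AB, B->BA, C->BCC

  step 1 ⇒ step 2: BCCBCCBCC ⇒ BA·BCC·BCC·BA·BCC·BCC·BA·BCC·BCC
    B ↦ BA
    C ↦ BCC
    A ↦ AB  (constrained at step 2)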